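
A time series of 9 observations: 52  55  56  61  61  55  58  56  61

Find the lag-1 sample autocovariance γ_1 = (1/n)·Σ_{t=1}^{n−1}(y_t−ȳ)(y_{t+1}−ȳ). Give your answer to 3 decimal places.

Mean ȳ = (52 + 55 + 56 + 61 + 61 + 55 + 58 + 56 + 61)/9 = 57.2222
Σ_{t=1}^{8}(y_t−ȳ)(y_{t+1}−ȳ) = 8.2840
γ_1 = 8.2840 / 9 = 0.920

0.920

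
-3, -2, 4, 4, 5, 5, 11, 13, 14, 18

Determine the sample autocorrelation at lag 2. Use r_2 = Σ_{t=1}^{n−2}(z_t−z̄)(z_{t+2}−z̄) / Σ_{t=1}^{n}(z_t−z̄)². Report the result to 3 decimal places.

Mean z̄ = (-3 − 2 + 4 + 4 + 5 + 5 + 11 + 13 + 14 + 18)/10 = 6.9000
Numerator Σ_{t=1}^{8}(z_t−z̄)(z_{t+2}−z̄) = 142.9800
Denominator Σ(z_t−z̄)² = 428.9000
r_2 = 142.9800 / 428.9000 = 0.333

0.333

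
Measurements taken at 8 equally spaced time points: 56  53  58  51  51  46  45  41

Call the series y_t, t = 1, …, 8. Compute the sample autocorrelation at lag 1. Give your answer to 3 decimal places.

0.479

Mean ȳ = (56 + 53 + 58 + 51 + 51 + 46 + 45 + 41)/8 = 50.1250
Deviations from mean: 5.8750, 2.8750, 7.8750, 0.8750, 0.8750, -4.1250, -5.1250, -9.1250
Numerator Σ_{t=1}^{7}(y_t−ȳ)(y_{t+1}−ȳ) = 111.4844
Denominator Σ(y_t−ȳ)² = 232.8750
r_1 = 111.4844 / 232.8750 = 0.479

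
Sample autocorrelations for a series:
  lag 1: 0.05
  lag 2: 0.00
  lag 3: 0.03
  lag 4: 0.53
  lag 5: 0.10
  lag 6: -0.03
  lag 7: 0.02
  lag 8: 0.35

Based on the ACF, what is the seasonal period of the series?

The largest autocorrelation is r_4 = 0.53, with a weaker echo at lag 8 (0.35); the remaining lags stay at or below 0.10.
The dominant spike at lag 4 indicates a seasonal period of 4.

4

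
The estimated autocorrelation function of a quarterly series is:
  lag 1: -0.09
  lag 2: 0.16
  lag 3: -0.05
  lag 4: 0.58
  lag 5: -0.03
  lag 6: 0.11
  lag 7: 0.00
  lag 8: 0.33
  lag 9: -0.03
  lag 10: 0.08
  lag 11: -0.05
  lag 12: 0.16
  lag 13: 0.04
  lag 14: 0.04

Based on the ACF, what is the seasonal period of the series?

The largest autocorrelation is r_4 = 0.58, with a weaker echo at lag 8 (0.33); the remaining lags stay at or below 0.16.
The dominant spike at lag 4 indicates a seasonal period of 4.

4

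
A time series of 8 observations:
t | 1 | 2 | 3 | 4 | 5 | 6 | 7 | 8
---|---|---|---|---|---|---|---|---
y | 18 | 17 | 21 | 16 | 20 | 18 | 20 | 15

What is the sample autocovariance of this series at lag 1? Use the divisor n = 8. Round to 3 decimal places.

Mean ȳ = (18 + 17 + 21 + 16 + 20 + 18 + 20 + 15)/8 = 18.1250
Deviations: -0.1250, -1.1250, 2.8750, -2.1250, 1.8750, -0.1250, 1.8750, -3.1250
Σ_{t=1}^{7}(y_t−ȳ)(y_{t+1}−ȳ) = -19.5156
γ_1 = -19.5156 / 8 = -2.439

-2.439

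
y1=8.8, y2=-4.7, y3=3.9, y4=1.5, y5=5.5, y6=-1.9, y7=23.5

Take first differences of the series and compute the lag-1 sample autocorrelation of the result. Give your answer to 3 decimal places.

-0.400

First differences Δy: -13.5, 8.6, -2.4, 4.0, -7.4, 25.4
Mean of differences = 2.4500
Numerator Σ(Δy_t−Δȳ)(Δy_{t+1}−Δȳ) = -376.7625
Denominator Σ(Δy_t−Δȳ)² = 941.8750
r_1(Δy) = -376.7625 / 941.8750 = -0.400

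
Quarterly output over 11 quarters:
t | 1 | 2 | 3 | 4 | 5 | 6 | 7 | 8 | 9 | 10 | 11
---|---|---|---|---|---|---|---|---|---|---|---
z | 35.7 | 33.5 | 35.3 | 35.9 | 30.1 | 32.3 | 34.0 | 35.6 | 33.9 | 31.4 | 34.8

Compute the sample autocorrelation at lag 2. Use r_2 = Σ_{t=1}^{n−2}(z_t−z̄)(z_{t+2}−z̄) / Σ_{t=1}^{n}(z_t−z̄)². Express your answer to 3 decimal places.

-0.390

Mean z̄ = (35.7 + 33.5 + 35.3 + 35.9 + 30.1 + 32.3 + 34.0 + 35.6 + 33.9 + 31.4 + 34.8)/11 = 33.8636
Numerator Σ_{t=1}^{9}(z_t−z̄)(z_{t+2}−z̄) = -14.1599
Denominator Σ(z_t−z̄)² = 36.3055
r_2 = -14.1599 / 36.3055 = -0.390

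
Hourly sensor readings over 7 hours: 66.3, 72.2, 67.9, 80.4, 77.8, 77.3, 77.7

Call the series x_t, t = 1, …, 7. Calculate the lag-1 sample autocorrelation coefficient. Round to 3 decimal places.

Mean x̄ = (66.3 + 72.2 + 67.9 + 80.4 + 77.8 + 77.3 + 77.7)/7 = 74.2286
Deviations from mean: -7.9286, -2.0286, -6.3286, 6.1714, 3.5714, 3.0714, 3.4714
Numerator Σ_{t=1}^{6}(x_t−x̄)(x_{t+1}−x̄) = 33.5378
Denominator Σ(x_t−x̄)² = 179.3543
r_1 = 33.5378 / 179.3543 = 0.187

0.187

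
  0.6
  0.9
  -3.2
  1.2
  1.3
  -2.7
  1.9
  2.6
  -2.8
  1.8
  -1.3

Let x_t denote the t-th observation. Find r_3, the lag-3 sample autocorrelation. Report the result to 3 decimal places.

0.526

Mean x̄ = (0.6 + 0.9 − 3.2 + 1.2 + 1.3 − 2.7 + 1.9 + 2.6 − 2.8 + 1.8 − 1.3)/11 = 0.0273
Numerator Σ_{t=1}^{8}(x_t−x̄)(x_{t+3}−x̄) = 23.6705
Denominator Σ(x_t−x̄)² = 44.9618
r_3 = 23.6705 / 44.9618 = 0.526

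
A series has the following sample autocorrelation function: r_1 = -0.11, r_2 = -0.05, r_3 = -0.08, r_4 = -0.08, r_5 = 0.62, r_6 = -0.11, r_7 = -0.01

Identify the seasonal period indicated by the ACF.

The largest autocorrelation is r_5 = 0.62; the remaining lags stay at or below -0.01.
The dominant spike at lag 5 indicates a seasonal period of 5.

5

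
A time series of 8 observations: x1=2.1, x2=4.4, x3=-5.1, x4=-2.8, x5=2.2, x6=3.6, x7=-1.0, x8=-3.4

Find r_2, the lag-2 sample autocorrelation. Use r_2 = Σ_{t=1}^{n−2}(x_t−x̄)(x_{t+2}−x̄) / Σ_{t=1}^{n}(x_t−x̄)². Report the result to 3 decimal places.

-0.668

Mean x̄ = (2.1 + 4.4 − 5.1 − 2.8 + 2.2 + 3.6 − 1.0 − 3.4)/8 = 0.0000
Numerator Σ_{t=1}^{6}(x_t−x̄)(x_{t+2}−x̄) = -58.7700
Denominator Σ(x_t−x̄)² = 87.9800
r_2 = -58.7700 / 87.9800 = -0.668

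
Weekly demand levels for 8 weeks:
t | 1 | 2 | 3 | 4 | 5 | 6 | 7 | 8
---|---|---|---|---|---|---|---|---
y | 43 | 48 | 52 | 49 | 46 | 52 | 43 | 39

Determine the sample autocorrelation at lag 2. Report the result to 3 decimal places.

Mean ȳ = (43 + 48 + 52 + 49 + 46 + 52 + 43 + 39)/8 = 46.5000
Deviations from mean: -3.5000, 1.5000, 5.5000, 2.5000, -0.5000, 5.5000, -3.5000, -7.5000
Σ(y_t−ȳ)(y_{t+2}−ȳ) = (-19.2500) + (3.7500) + (-2.7500) + (13.7500) + (1.7500) + (-41.2500) = -44.0000
Denominator Σ(y_t−ȳ)² = 150.0000
r_2 = -44.0000 / 150.0000 = -0.293

-0.293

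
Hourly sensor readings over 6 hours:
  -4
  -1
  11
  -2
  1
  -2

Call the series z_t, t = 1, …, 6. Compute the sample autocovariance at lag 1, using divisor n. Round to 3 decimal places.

Mean z̄ = (-4 − 1 + 11 − 2 + 1 − 2)/6 = 0.5000
Deviations: -4.5000, -1.5000, 10.5000, -2.5000, 0.5000, -2.5000
Σ_{t=1}^{5}(z_t−z̄)(z_{t+1}−z̄) = -37.7500
γ_1 = -37.7500 / 6 = -6.292

-6.292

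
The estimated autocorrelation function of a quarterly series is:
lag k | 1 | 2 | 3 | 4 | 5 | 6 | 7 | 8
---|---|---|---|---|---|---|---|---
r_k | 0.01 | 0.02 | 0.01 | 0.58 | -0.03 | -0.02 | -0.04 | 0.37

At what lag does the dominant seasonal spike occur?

4

The largest autocorrelation is r_4 = 0.58, with a weaker echo at lag 8 (0.37); the remaining lags stay at or below 0.02.
The dominant spike at lag 4 indicates a seasonal period of 4.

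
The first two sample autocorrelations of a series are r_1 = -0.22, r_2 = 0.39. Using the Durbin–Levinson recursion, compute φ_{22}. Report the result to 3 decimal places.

φ_{22} = (r_2 − r_1²) / (1 − r_1²)
r_1² = (-0.22)² = 0.0484
Numerator = 0.39 − 0.0484 = 0.3416; denominator = 1 − 0.0484 = 0.9516
φ_{22} = 0.3416 / 0.9516 = 0.359

0.359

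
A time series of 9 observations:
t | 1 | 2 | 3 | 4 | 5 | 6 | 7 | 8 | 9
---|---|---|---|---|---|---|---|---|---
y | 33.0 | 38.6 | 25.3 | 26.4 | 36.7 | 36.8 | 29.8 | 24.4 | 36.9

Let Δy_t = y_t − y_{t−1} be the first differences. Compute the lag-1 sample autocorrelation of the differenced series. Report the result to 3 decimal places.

-0.183

First differences Δy: 5.6, -13.3, 1.1, 10.3, 0.1, -7.0, -5.4, 12.5
Mean of differences = 0.4875
Numerator Σ(Δy_t−Δȳ)(Δy_{t+1}−Δȳ) = -100.4652
Denominator Σ(Δy_t−Δȳ)² = 548.0688
r_1(Δy) = -100.4652 / 548.0688 = -0.183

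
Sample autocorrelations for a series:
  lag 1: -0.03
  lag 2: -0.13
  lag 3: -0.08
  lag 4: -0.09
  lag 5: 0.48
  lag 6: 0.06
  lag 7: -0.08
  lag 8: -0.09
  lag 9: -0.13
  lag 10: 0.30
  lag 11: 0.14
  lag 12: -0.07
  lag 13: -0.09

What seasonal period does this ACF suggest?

The largest autocorrelation is r_5 = 0.48, with a weaker echo at lag 10 (0.30); the remaining lags stay at or below 0.14.
The dominant spike at lag 5 indicates a seasonal period of 5.

5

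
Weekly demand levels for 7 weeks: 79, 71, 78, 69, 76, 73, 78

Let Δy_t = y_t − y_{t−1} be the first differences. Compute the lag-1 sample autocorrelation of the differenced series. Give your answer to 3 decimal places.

First differences Δy: -8, 7, -9, 7, -3, 5
Mean of differences = -0.1667
Numerator Σ(Δy_t−Δȳ)(Δy_{t+1}−Δȳ) = -217.6944
Denominator Σ(Δy_t−Δȳ)² = 276.8333
r_1(Δy) = -217.6944 / 276.8333 = -0.786

-0.786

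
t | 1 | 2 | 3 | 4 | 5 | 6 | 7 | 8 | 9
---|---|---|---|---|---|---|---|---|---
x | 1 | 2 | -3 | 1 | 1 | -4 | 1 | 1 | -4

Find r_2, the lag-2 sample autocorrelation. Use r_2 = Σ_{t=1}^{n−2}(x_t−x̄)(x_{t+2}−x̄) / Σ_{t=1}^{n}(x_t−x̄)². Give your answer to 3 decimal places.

-0.356

Mean x̄ = (1 + 2 − 3 + 1 + 1 − 4 + 1 + 1 − 4)/9 = -0.4444
Numerator Σ_{t=1}^{7}(x_t−x̄)(x_{t+2}−x̄) = -17.1728
Denominator Σ(x_t−x̄)² = 48.2222
r_2 = -17.1728 / 48.2222 = -0.356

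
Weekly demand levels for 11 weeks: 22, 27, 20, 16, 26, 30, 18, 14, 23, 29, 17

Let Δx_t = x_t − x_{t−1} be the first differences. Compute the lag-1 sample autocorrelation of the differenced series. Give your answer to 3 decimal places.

-0.096

First differences Δx: 5, -7, -4, 10, 4, -12, -4, 9, 6, -12
Mean of differences = -0.5000
Numerator Σ(Δx_t−Δx̄)(Δx_{t+1}−Δx̄) = -60.2500
Denominator Σ(Δx_t−Δx̄)² = 624.5000
r_1(Δx) = -60.2500 / 624.5000 = -0.096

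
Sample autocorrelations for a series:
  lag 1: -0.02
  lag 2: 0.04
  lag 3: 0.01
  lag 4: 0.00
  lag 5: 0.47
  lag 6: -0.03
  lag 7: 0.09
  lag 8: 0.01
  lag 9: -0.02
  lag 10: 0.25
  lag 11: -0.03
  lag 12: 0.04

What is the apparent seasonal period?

5

The largest autocorrelation is r_5 = 0.47, with a weaker echo at lag 10 (0.25); the remaining lags stay at or below 0.09.
The dominant spike at lag 5 indicates a seasonal period of 5.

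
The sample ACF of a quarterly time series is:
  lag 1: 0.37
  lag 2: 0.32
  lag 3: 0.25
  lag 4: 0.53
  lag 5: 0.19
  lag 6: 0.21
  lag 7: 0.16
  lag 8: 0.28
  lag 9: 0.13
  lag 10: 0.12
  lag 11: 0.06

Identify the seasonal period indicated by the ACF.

4

The largest autocorrelation is r_4 = 0.53; the remaining lags stay at or below 0.37. The elevated value at lag 1 (0.37), dropping to 0.32 at lag 2, reflects decaying short-term dependence rather than seasonality.
The dominant spike at lag 4 indicates a seasonal period of 4.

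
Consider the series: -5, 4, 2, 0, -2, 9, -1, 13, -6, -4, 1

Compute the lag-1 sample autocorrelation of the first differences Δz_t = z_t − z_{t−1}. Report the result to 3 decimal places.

-0.638

First differences Δz: 9, -2, -2, -2, 11, -10, 14, -19, 2, 5
Mean of differences = 0.6000
Numerator Σ(Δz_t−Δz̄)(Δz_{t+1}−Δz̄) = -571.5600
Denominator Σ(Δz_t−Δz̄)² = 896.4000
r_1(Δz) = -571.5600 / 896.4000 = -0.638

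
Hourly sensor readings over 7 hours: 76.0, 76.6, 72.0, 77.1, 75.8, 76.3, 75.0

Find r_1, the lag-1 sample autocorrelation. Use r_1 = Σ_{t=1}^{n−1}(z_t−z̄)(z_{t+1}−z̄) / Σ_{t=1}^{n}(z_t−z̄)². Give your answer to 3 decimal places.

-0.499

Mean z̄ = (76.0 + 76.6 + 72.0 + 77.1 + 75.8 + 76.3 + 75.0)/7 = 75.5429
Deviations from mean: 0.4571, 1.0571, -3.5429, 1.5571, 0.2571, 0.7571, -0.5429
Numerator Σ_{t=1}^{6}(z_t−z̄)(z_{t+1}−z̄) = -8.5947
Denominator Σ(z_t−z̄)² = 17.2371
r_1 = -8.5947 / 17.2371 = -0.499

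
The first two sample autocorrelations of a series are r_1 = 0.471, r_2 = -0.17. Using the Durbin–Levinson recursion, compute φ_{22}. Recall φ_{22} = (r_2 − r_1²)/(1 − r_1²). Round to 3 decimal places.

-0.504

φ_{22} = (r_2 − r_1²) / (1 − r_1²)
r_1² = (0.471)² = 0.221841
Numerator = -0.17 − 0.2218 = -0.3918; denominator = 1 − 0.2218 = 0.7782
φ_{22} = -0.3918 / 0.7782 = -0.504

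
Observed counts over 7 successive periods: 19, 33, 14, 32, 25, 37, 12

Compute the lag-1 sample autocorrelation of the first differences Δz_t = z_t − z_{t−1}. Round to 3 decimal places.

First differences Δz: 14, -19, 18, -7, 12, -25
Mean of differences = -1.1667
Numerator Σ(Δz_t−Δz̄)(Δz_{t+1}−Δz̄) = -1114.6944
Denominator Σ(Δz_t−Δz̄)² = 1690.8333
r_1(Δz) = -1114.6944 / 1690.8333 = -0.659

-0.659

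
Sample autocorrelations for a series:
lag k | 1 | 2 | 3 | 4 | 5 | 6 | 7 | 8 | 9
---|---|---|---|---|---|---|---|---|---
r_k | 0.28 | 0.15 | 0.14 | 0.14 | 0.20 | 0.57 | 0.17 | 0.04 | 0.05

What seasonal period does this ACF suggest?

The largest autocorrelation is r_6 = 0.57; the remaining lags stay at or below 0.28. The elevated value at lag 1 (0.28), dropping to 0.15 at lag 2, reflects decaying short-term dependence rather than seasonality.
The dominant spike at lag 6 indicates a seasonal period of 6.

6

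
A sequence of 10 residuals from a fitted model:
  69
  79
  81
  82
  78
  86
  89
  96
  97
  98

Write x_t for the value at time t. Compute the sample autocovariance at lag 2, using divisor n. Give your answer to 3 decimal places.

27.950

Mean x̄ = (69 + 79 + 81 + 82 + 78 + 86 + 89 + 96 + 97 + 98)/10 = 85.5000
Σ_{t=1}^{8}(x_t−x̄)(x_{t+2}−x̄) = 279.5000
γ_2 = 279.5000 / 10 = 27.950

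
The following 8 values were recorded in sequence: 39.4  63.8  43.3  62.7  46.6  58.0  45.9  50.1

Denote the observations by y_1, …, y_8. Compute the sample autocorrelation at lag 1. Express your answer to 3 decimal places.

-0.770

Mean ȳ = (39.4 + 63.8 + 43.3 + 62.7 + 46.6 + 58.0 + 45.9 + 50.1)/8 = 51.2250
Deviations from mean: -11.8250, 12.5750, -7.9250, 11.4750, -4.6250, 6.7750, -5.3250, -1.1250
Σ(y_t−ȳ)(y_{t+1}−ȳ) = (-148.6994) + (-99.6569) + (-90.9394) + (-53.0719) + (-31.3344) + (-36.0769) + (5.9906) = -453.7881
Denominator Σ(y_t−ȳ)² = 589.3550
r_1 = -453.7881 / 589.3550 = -0.770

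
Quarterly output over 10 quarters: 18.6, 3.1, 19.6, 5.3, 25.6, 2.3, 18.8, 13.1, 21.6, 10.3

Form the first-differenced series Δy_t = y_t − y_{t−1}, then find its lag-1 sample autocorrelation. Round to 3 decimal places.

First differences Δy: -15.5, 16.5, -14.3, 20.3, -23.3, 16.5, -5.7, 8.5, -11.3
Mean of differences = -0.9222
Numerator Σ(Δy_t−Δȳ)(Δy_{t+1}−Δȳ) = -1861.7694
Denominator Σ(Δy_t−Δȳ)² = 2168.9956
r_1(Δy) = -1861.7694 / 2168.9956 = -0.858

-0.858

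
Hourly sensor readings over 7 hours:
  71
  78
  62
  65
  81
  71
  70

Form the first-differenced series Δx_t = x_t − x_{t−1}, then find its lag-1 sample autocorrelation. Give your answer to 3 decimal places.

First differences Δx: 7, -16, 3, 16, -10, -1
Mean of differences = -0.1667
Numerator Σ(Δx_t−Δx̄)(Δx_{t+1}−Δx̄) = -263.1944
Denominator Σ(Δx_t−Δx̄)² = 670.8333
r_1(Δx) = -263.1944 / 670.8333 = -0.392

-0.392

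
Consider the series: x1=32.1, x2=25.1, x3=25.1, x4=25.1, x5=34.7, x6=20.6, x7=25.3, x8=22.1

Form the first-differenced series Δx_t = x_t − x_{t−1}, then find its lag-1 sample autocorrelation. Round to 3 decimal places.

First differences Δx: -7.0, 0.0, 0.0, 9.6, -14.1, 4.7, -3.2
Mean of differences = -1.4286
Numerator Σ(Δx_t−Δx̄)(Δx_{t+1}−Δx̄) = -218.4251
Denominator Σ(Δx_t−Δx̄)² = 358.0143
r_1(Δx) = -218.4251 / 358.0143 = -0.610

-0.610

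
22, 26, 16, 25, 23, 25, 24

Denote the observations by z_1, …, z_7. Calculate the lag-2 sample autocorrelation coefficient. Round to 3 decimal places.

0.250

Mean z̄ = (22 + 26 + 16 + 25 + 23 + 25 + 24)/7 = 23.0000
Deviations from mean: -1.0000, 3.0000, -7.0000, 2.0000, 0.0000, 2.0000, 1.0000
Numerator Σ_{t=1}^{5}(z_t−z̄)(z_{t+2}−z̄) = 17.0000
Denominator Σ(z_t−z̄)² = 68.0000
r_2 = 17.0000 / 68.0000 = 0.250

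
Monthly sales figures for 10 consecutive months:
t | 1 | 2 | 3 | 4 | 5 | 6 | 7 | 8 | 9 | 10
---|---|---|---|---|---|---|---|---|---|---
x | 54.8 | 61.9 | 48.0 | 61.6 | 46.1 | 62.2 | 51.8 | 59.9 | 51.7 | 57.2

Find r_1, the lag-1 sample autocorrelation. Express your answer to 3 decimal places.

-0.888

Mean x̄ = (54.8 + 61.9 + 48.0 + 61.6 + 46.1 + 62.2 + 51.8 + 59.9 + 51.7 + 57.2)/10 = 55.5200
Numerator Σ_{t=1}^{9}(x_t−x̄)(x_{t+1}−x̄) = -282.7844
Denominator Σ(x_t−x̄)² = 318.5360
r_1 = -282.7844 / 318.5360 = -0.888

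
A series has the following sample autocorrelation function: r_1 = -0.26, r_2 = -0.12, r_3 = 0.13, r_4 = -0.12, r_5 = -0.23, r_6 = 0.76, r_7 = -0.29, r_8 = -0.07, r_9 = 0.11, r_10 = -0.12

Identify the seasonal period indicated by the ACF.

6

The largest autocorrelation is r_6 = 0.76; the remaining lags stay at or below 0.13.
The dominant spike at lag 6 indicates a seasonal period of 6.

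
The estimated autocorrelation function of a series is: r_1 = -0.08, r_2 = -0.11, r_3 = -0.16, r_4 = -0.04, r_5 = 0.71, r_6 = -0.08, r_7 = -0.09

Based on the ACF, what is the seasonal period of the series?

The largest autocorrelation is r_5 = 0.71; the remaining lags stay at or below -0.04.
The dominant spike at lag 5 indicates a seasonal period of 5.

5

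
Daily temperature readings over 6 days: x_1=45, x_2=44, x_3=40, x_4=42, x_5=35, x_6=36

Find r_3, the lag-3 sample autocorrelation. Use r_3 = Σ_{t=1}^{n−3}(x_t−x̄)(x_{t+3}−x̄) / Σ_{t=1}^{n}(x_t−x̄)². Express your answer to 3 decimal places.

Mean x̄ = (45 + 44 + 40 + 42 + 35 + 36)/6 = 40.3333
Numerator Σ_{t=1}^{3}(x_t−x̄)(x_{t+3}−x̄) = -10.3333
Denominator Σ(x_t−x̄)² = 85.3333
r_3 = -10.3333 / 85.3333 = -0.121

-0.121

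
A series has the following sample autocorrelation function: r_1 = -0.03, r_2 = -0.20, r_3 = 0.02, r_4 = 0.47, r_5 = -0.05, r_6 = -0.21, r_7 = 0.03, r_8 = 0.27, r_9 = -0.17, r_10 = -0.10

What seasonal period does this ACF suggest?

4

The largest autocorrelation is r_4 = 0.47, with a weaker echo at lag 8 (0.27); the remaining lags stay at or below 0.03.
The dominant spike at lag 4 indicates a seasonal period of 4.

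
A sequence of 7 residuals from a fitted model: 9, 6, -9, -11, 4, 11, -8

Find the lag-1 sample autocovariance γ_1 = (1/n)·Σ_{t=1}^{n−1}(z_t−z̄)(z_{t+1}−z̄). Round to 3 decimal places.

Mean z̄ = (9 + 6 − 9 − 11 + 4 + 11 − 8)/7 = 0.2857
Σ_{t=1}^{6}(z_t−z̄)(z_{t+1}−z̄) = 10.6327
γ_1 = 10.6327 / 7 = 1.519

1.519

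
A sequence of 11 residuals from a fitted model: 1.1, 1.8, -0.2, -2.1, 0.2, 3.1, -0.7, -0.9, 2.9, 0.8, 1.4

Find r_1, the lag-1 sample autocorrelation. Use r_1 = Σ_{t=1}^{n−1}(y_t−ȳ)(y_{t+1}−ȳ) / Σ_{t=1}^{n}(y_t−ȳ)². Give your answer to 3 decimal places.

Mean ȳ = (1.1 + 1.8 − 0.2 − 2.1 + 0.2 + 3.1 − 0.7 − 0.9 + 2.9 + 0.8 + 1.4)/11 = 0.6727
Numerator Σ_{t=1}^{10}(y_t−ȳ)(y_{t+1}−ȳ) = -2.2189
Denominator Σ(y_t−ȳ)² = 25.8818
r_1 = -2.2189 / 25.8818 = -0.086

-0.086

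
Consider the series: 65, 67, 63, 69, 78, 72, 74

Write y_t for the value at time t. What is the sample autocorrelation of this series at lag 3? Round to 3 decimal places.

-0.224

Mean ȳ = (65 + 67 + 63 + 69 + 78 + 72 + 74)/7 = 69.7143
Deviations from mean: -4.7143, -2.7143, -6.7143, -0.7143, 8.2857, 2.2857, 4.2857
Σ(y_t−ȳ)(y_{t+3}−ȳ) = (3.3673) + (-22.4898) + (-15.3469) + (-3.0612) = -37.5306
Denominator Σ(y_t−ȳ)² = 167.4286
r_3 = -37.5306 / 167.4286 = -0.224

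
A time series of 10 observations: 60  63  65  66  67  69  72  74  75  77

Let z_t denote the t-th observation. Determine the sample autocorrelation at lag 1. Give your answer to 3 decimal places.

0.675

Mean z̄ = (60 + 63 + 65 + 66 + 67 + 69 + 72 + 74 + 75 + 77)/10 = 68.8000
Numerator Σ_{t=1}^{9}(z_t−z̄)(z_{t+1}−z̄) = 188.7600
Denominator Σ(z_t−z̄)² = 279.6000
r_1 = 188.7600 / 279.6000 = 0.675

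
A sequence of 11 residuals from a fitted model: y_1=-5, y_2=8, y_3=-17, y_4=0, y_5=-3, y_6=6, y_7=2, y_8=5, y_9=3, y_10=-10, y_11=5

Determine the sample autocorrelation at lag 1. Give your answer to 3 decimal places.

Mean ȳ = (-5 + 8 − 17 + 0 − 3 + 6 + 2 + 5 + 3 − 10 + 5)/11 = -0.5455
Numerator Σ_{t=1}^{10}(y_t−ȳ)(y_{t+1}−ȳ) = -240.5702
Denominator Σ(y_t−ȳ)² = 582.7273
r_1 = -240.5702 / 582.7273 = -0.413

-0.413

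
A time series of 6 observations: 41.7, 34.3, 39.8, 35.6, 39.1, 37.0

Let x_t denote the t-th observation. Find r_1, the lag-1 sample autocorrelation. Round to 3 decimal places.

-0.744

Mean x̄ = (41.7 + 34.3 + 39.8 + 35.6 + 39.1 + 37.0)/6 = 37.9167
Numerator Σ_{t=1}^{5}(x_t−x̄)(x_{t+1}−x̄) = -28.6836
Denominator Σ(x_t−x̄)² = 38.5483
r_1 = -28.6836 / 38.5483 = -0.744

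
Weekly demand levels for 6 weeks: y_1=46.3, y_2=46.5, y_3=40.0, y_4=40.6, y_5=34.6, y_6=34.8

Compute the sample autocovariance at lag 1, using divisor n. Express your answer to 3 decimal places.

10.796

Mean ȳ = (46.3 + 46.5 + 40.0 + 40.6 + 34.6 + 34.8)/6 = 40.4667
Deviations: 5.8333, 6.0333, -0.4667, 0.1333, -5.8667, -5.6667
Σ_{t=1}^{5}(y_t−ȳ)(y_{t+1}−ȳ) = 64.7789
γ_1 = 64.7789 / 6 = 10.796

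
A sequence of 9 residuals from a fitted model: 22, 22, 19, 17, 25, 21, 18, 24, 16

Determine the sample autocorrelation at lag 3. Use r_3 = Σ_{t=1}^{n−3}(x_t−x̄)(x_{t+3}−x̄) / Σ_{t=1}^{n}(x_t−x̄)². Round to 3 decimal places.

Mean x̄ = (22 + 22 + 19 + 17 + 25 + 21 + 18 + 24 + 16)/9 = 20.4444
Σ(x_t−x̄)(x_{t+3}−x̄) = (-5.3580) + (7.0864) + (-0.8025) + (8.4198) + (16.1975) + (-2.4691) = 23.0741
Denominator Σ(x_t−x̄)² = 78.2222
r_3 = 23.0741 / 78.2222 = 0.295

0.295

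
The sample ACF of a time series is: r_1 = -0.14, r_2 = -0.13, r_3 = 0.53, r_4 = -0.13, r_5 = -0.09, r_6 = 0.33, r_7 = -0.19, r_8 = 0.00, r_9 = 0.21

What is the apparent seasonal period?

The largest autocorrelation is r_3 = 0.53, with weaker echoes at lags 6 (0.33) and 9 (0.21); the remaining lags stay at or below 0.00.
The dominant spike at lag 3 indicates a seasonal period of 3.

3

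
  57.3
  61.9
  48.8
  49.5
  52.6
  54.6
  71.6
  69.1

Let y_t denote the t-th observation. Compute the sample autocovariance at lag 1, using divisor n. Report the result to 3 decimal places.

Mean ȳ = (57.3 + 61.9 + 48.8 + 49.5 + 52.6 + 54.6 + 71.6 + 69.1)/8 = 58.1750
Σ_{t=1}^{7}(y_t−ȳ)(y_{t+1}−ȳ) = 210.1144
γ_1 = 210.1144 / 8 = 26.264

26.264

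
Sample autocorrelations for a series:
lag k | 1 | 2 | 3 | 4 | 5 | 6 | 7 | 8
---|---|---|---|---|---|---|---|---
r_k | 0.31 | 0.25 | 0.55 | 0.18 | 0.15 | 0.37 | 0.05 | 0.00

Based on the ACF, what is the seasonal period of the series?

The largest autocorrelation is r_3 = 0.55, with a weaker echo at lag 6 (0.37); the remaining lags stay at or below 0.31. The elevated value at lag 1 (0.31), dropping to 0.25 at lag 2, reflects decaying short-term dependence rather than seasonality.
The dominant spike at lag 3 indicates a seasonal period of 3.

3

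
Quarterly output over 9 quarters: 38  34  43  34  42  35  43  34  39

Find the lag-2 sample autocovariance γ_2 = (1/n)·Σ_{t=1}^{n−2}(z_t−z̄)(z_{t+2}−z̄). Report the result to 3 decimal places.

Mean z̄ = (38 + 34 + 43 + 34 + 42 + 35 + 43 + 34 + 39)/9 = 38.0000
Σ_{t=1}^{7}(z_t−z̄)(z_{t+2}−z̄) = 85.0000
γ_2 = 85.0000 / 9 = 9.444

9.444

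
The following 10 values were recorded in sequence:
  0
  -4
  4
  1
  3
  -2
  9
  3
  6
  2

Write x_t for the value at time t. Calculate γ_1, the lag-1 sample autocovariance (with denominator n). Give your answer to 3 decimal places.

-2.484

Mean x̄ = (0 − 4 + 4 + 1 + 3 − 2 + 9 + 3 + 6 + 2)/10 = 2.2000
Σ_{t=1}^{9}(x_t−x̄)(x_{t+1}−x̄) = -24.8400
γ_1 = -24.8400 / 10 = -2.484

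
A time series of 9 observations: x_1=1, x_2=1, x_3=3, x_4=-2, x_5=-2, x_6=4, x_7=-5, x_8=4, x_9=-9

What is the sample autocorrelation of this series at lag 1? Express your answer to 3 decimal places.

Mean x̄ = (1 + 1 + 3 − 2 − 2 + 4 − 5 + 4 − 9)/9 = -0.5556
Numerator Σ_{t=1}^{8}(x_t−x̄)(x_{t+1}−x̄) = -80.6420
Denominator Σ(x_t−x̄)² = 154.2222
r_1 = -80.6420 / 154.2222 = -0.523

-0.523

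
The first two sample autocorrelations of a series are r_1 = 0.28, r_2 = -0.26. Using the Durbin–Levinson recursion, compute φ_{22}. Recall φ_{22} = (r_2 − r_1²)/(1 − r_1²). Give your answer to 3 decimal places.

φ_{22} = (r_2 − r_1²) / (1 − r_1²)
r_1² = (0.28)² = 0.0784
Numerator = -0.26 − 0.0784 = -0.3384; denominator = 1 − 0.0784 = 0.9216
φ_{22} = -0.3384 / 0.9216 = -0.367

-0.367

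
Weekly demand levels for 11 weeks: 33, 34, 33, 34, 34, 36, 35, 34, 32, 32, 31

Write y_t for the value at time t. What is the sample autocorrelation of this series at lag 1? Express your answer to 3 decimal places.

Mean ȳ = (33 + 34 + 33 + 34 + 34 + 36 + 35 + 34 + 32 + 32 + 31)/11 = 33.4545
Numerator Σ_{t=1}^{10}(y_t−ȳ)(y_{t+1}−ȳ) = 10.6116
Denominator Σ(y_t−ȳ)² = 20.7273
r_1 = 10.6116 / 20.7273 = 0.512

0.512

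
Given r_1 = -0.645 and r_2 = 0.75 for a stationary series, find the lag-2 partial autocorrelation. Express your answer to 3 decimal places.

φ_{22} = (r_2 − r_1²) / (1 − r_1²)
r_1² = (-0.645)² = 0.416025
Numerator = 0.75 − 0.4160 = 0.3340; denominator = 1 − 0.4160 = 0.5840
φ_{22} = 0.3340 / 0.5840 = 0.572

0.572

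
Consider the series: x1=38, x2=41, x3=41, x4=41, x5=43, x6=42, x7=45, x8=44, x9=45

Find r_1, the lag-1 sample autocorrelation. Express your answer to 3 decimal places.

Mean x̄ = (38 + 41 + 41 + 41 + 43 + 42 + 45 + 44 + 45)/9 = 42.2222
Numerator Σ_{t=1}^{8}(x_t−x̄)(x_{t+1}−x̄) = 16.2840
Denominator Σ(x_t−x̄)² = 41.5556
r_1 = 16.2840 / 41.5556 = 0.392

0.392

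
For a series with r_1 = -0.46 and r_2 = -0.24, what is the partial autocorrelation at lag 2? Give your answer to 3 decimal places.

-0.573

φ_{22} = (r_2 − r_1²) / (1 − r_1²)
r_1² = (-0.46)² = 0.2116
Numerator = -0.24 − 0.2116 = -0.4516; denominator = 1 − 0.2116 = 0.7884
φ_{22} = -0.4516 / 0.7884 = -0.573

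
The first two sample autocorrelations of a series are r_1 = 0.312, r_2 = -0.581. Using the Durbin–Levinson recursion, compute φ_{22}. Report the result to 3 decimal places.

φ_{22} = (r_2 − r_1²) / (1 − r_1²)
r_1² = (0.312)² = 0.097344
Numerator = -0.581 − 0.0973 = -0.6783; denominator = 1 − 0.0973 = 0.9027
φ_{22} = -0.6783 / 0.9027 = -0.751

-0.751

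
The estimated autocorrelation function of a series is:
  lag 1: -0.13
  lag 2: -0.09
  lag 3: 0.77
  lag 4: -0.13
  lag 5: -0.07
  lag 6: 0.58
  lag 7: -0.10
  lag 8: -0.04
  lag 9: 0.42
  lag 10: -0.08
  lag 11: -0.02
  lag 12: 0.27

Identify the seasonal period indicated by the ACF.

3

The largest autocorrelation is r_3 = 0.77, with weaker echoes at lags 6 (0.58), 9 (0.42) and 12 (0.27); the remaining lags stay at or below -0.02.
The dominant spike at lag 3 indicates a seasonal period of 3.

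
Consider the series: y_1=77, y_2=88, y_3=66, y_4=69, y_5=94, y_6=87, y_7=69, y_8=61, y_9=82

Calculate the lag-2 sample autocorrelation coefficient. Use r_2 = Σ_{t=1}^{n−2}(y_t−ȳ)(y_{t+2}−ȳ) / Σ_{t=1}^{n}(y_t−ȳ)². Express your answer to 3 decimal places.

Mean ȳ = (77 + 88 + 66 + 69 + 94 + 87 + 69 + 61 + 82)/9 = 77.0000
Σ(y_t−ȳ)(y_{t+2}−ȳ) = (0.0000) + (-88.0000) + (-187.0000) + (-80.0000) + (-136.0000) + (-160.0000) + (-40.0000) = -691.0000
Denominator Σ(y_t−ȳ)² = 1040.0000
r_2 = -691.0000 / 1040.0000 = -0.664

-0.664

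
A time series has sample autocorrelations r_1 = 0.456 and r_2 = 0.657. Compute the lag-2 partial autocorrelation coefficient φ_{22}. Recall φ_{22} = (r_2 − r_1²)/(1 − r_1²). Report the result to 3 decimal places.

0.567

φ_{22} = (r_2 − r_1²) / (1 − r_1²)
r_1² = (0.456)² = 0.207936
Numerator = 0.657 − 0.2079 = 0.4491; denominator = 1 − 0.2079 = 0.7921
φ_{22} = 0.4491 / 0.7921 = 0.567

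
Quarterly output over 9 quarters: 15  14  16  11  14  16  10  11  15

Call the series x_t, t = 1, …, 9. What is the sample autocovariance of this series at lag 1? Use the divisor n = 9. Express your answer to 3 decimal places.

Mean x̄ = (15 + 14 + 16 + 11 + 14 + 16 + 10 + 11 + 15)/9 = 13.5556
Σ_{t=1}^{8}(x_t−x̄)(x_{t+1}−x̄) = -7.8642
γ_1 = -7.8642 / 9 = -0.874

-0.874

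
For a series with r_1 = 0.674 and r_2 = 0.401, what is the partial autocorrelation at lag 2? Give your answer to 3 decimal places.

φ_{22} = (r_2 − r_1²) / (1 − r_1²)
r_1² = (0.674)² = 0.454276
Numerator = 0.401 − 0.4543 = -0.0533; denominator = 1 − 0.4543 = 0.5457
φ_{22} = -0.0533 / 0.5457 = -0.098

-0.098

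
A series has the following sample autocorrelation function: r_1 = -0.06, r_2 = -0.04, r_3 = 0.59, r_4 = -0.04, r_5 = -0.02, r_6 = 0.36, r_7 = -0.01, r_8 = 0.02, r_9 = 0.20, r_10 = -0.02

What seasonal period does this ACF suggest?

The largest autocorrelation is r_3 = 0.59, with weaker echoes at lags 6 (0.36) and 9 (0.20); the remaining lags stay at or below 0.02.
The dominant spike at lag 3 indicates a seasonal period of 3.

3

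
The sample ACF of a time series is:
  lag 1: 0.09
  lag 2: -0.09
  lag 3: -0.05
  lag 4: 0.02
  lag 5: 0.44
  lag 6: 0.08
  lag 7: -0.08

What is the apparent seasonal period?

5

The largest autocorrelation is r_5 = 0.44; the remaining lags stay at or below 0.09.
The dominant spike at lag 5 indicates a seasonal period of 5.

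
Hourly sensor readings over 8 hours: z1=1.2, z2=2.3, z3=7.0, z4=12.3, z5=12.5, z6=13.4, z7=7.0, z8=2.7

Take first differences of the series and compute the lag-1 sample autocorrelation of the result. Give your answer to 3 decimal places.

0.467

First differences Δz: 1.1, 4.7, 5.3, 0.2, 0.9, -6.4, -4.3
Mean of differences = 0.2143
Numerator Σ(Δz_t−Δz̄)(Δz_{t+1}−Δz̄) = 52.0269
Denominator Σ(Δz_t−Δz̄)² = 111.3686
r_1(Δz) = 52.0269 / 111.3686 = 0.467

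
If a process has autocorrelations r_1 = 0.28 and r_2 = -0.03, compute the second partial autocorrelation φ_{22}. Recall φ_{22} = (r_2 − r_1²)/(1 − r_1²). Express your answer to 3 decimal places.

φ_{22} = (r_2 − r_1²) / (1 − r_1²)
r_1² = (0.28)² = 0.0784
Numerator = -0.03 − 0.0784 = -0.1084; denominator = 1 − 0.0784 = 0.9216
φ_{22} = -0.1084 / 0.9216 = -0.118

-0.118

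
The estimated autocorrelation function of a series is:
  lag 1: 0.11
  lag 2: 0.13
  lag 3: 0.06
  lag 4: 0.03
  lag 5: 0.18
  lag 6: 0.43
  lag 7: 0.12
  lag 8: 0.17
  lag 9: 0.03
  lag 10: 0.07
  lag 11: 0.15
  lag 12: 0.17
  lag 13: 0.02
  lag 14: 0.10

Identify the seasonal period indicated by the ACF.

6

The largest autocorrelation is r_6 = 0.43; the remaining lags stay at or below 0.18.
The dominant spike at lag 6 indicates a seasonal period of 6.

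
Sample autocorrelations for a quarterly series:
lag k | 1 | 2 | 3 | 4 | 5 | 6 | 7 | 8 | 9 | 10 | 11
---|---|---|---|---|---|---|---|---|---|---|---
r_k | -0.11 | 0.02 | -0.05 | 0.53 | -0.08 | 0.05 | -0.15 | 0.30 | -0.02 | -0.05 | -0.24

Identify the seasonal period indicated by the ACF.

4

The largest autocorrelation is r_4 = 0.53, with a weaker echo at lag 8 (0.30); the remaining lags stay at or below 0.05.
The dominant spike at lag 4 indicates a seasonal period of 4.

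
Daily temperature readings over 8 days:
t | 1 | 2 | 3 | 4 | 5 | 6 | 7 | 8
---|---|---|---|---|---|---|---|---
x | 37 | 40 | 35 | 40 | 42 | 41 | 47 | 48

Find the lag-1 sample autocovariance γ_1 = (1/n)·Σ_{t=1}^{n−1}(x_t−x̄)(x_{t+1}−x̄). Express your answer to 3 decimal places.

7.148

Mean x̄ = (37 + 40 + 35 + 40 + 42 + 41 + 47 + 48)/8 = 41.2500
Deviations: -4.2500, -1.2500, -6.2500, -1.2500, 0.7500, -0.2500, 5.7500, 6.7500
Σ_{t=1}^{7}(x_t−x̄)(x_{t+1}−x̄) = 57.1875
γ_1 = 57.1875 / 8 = 7.148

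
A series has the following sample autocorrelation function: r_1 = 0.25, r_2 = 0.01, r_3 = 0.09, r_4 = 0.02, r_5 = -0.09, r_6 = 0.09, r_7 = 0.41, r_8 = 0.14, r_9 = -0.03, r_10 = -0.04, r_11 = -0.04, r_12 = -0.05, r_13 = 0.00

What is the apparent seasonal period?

The largest autocorrelation is r_7 = 0.41; the remaining lags stay at or below 0.25. The elevated value at lag 1 (0.25), dropping to 0.01 at lag 2, reflects decaying short-term dependence rather than seasonality.
The dominant spike at lag 7 indicates a seasonal period of 7.

7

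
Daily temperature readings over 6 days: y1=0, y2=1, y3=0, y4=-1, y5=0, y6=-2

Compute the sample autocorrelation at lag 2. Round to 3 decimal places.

0.083

Mean ȳ = (0 + 1 + 0 − 1 + 0 − 2)/6 = -0.3333
Deviations from mean: 0.3333, 1.3333, 0.3333, -0.6667, 0.3333, -1.6667
Numerator Σ_{t=1}^{4}(y_t−ȳ)(y_{t+2}−ȳ) = 0.4444
Denominator Σ(y_t−ȳ)² = 5.3333
r_2 = 0.4444 / 5.3333 = 0.083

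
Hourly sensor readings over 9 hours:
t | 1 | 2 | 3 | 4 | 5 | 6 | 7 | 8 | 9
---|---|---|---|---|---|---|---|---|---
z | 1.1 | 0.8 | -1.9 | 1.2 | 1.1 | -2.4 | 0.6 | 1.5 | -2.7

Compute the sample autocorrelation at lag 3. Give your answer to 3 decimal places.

Mean z̄ = (1.1 + 0.8 − 1.9 + 1.2 + 1.1 − 2.4 + 0.6 + 1.5 − 2.7)/9 = -0.0778
Σ(z_t−z̄)(z_{t+3}−z̄) = (1.5049) + (1.0338) + (4.2316) + (0.8660) + (1.8583) + (6.0894) = 15.5841
Denominator Σ(z_t−z̄)² = 23.7156
r_3 = 15.5841 / 23.7156 = 0.657

0.657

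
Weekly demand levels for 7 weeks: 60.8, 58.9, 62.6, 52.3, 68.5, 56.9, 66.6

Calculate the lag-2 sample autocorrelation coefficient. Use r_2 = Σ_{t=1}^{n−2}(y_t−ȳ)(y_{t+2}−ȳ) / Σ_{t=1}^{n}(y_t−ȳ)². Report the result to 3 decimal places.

0.575

Mean ȳ = (60.8 + 58.9 + 62.6 + 52.3 + 68.5 + 56.9 + 66.6)/7 = 60.9429
Deviations from mean: -0.1429, -2.0429, 1.6571, -8.6429, 7.5571, -4.0429, 5.6571
Σ(y_t−ȳ)(y_{t+2}−ȳ) = (-0.2367) + (17.6561) + (12.5233) + (34.9418) + (42.7518) = 107.6363
Denominator Σ(y_t−ȳ)² = 187.0971
r_2 = 107.6363 / 187.0971 = 0.575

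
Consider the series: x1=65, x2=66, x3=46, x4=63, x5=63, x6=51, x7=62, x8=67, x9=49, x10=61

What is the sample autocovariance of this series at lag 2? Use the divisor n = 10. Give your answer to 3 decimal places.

-19.958

Mean x̄ = (65 + 66 + 46 + 63 + 63 + 51 + 62 + 67 + 49 + 61)/10 = 59.3000
Σ_{t=1}^{8}(x_t−x̄)(x_{t+2}−x̄) = -199.5800
γ_2 = -199.5800 / 10 = -19.958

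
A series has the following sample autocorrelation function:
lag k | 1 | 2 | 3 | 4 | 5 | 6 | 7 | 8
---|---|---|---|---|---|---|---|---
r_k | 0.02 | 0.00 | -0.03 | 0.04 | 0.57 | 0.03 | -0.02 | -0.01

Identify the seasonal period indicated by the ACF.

The largest autocorrelation is r_5 = 0.57; the remaining lags stay at or below 0.04.
The dominant spike at lag 5 indicates a seasonal period of 5.

5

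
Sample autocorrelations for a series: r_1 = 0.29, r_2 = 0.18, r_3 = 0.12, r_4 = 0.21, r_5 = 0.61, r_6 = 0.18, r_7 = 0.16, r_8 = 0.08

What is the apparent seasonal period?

5

The largest autocorrelation is r_5 = 0.61; the remaining lags stay at or below 0.29. The elevated value at lag 1 (0.29), dropping to 0.18 at lag 2, reflects decaying short-term dependence rather than seasonality.
The dominant spike at lag 5 indicates a seasonal period of 5.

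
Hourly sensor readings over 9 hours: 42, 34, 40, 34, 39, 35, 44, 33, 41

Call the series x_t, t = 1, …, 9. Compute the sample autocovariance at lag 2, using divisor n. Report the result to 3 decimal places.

8.556

Mean x̄ = (42 + 34 + 40 + 34 + 39 + 35 + 44 + 33 + 41)/9 = 38.0000
Σ_{t=1}^{7}(x_t−x̄)(x_{t+2}−x̄) = 77.0000
γ_2 = 77.0000 / 9 = 8.556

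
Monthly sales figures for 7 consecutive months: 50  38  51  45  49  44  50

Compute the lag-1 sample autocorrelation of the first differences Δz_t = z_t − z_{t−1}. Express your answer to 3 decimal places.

-0.723

First differences Δz: -12, 13, -6, 4, -5, 6
Mean of differences = 0.0000
Numerator Σ(Δz_t−Δz̄)(Δz_{t+1}−Δz̄) = -308.0000
Denominator Σ(Δz_t−Δz̄)² = 426.0000
r_1(Δz) = -308.0000 / 426.0000 = -0.723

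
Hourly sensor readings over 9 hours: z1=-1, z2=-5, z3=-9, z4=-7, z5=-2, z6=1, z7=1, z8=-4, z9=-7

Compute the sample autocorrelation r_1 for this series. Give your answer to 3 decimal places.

Mean z̄ = (-1 − 5 − 9 − 7 − 2 + 1 + 1 − 4 − 7)/9 = -3.6667
Numerator Σ_{t=1}^{8}(z_t−z̄)(z_{t+1}−z̄) = 44.8889
Denominator Σ(z_t−z̄)² = 106.0000
r_1 = 44.8889 / 106.0000 = 0.423

0.423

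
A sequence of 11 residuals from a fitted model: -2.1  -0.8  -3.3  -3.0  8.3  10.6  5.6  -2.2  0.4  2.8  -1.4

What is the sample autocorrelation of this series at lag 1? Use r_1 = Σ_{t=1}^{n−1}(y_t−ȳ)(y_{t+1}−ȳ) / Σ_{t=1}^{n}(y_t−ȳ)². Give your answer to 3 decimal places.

Mean ȳ = (-2.1 − 0.8 − 3.3 − 3.0 + 8.3 + 10.6 + 5.6 − 2.2 + 0.4 + 2.8 − 1.4)/11 = 1.3545
Numerator Σ_{t=1}^{10}(y_t−ȳ)(y_{t+1}−ȳ) = 93.9016
Denominator Σ(y_t−ȳ)² = 232.1673
r_1 = 93.9016 / 232.1673 = 0.404

0.404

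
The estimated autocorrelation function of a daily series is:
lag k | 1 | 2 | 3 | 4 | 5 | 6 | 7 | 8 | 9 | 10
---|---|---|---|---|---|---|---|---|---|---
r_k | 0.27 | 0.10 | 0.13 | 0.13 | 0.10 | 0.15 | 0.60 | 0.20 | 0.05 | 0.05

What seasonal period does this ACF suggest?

The largest autocorrelation is r_7 = 0.60; the remaining lags stay at or below 0.27. The elevated value at lag 1 (0.27), dropping to 0.10 at lag 2, reflects decaying short-term dependence rather than seasonality.
The dominant spike at lag 7 indicates a seasonal period of 7.

7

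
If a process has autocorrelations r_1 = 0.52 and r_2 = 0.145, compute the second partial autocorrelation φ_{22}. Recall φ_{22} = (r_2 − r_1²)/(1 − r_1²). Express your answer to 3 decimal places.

φ_{22} = (r_2 − r_1²) / (1 − r_1²)
r_1² = (0.52)² = 0.2704
Numerator = 0.145 − 0.2704 = -0.1254; denominator = 1 − 0.2704 = 0.7296
φ_{22} = -0.1254 / 0.7296 = -0.172

-0.172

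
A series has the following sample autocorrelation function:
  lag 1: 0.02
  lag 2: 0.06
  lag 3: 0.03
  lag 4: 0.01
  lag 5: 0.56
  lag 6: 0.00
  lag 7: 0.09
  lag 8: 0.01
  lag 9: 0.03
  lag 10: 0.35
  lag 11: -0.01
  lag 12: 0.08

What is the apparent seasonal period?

5

The largest autocorrelation is r_5 = 0.56, with a weaker echo at lag 10 (0.35); the remaining lags stay at or below 0.09.
The dominant spike at lag 5 indicates a seasonal period of 5.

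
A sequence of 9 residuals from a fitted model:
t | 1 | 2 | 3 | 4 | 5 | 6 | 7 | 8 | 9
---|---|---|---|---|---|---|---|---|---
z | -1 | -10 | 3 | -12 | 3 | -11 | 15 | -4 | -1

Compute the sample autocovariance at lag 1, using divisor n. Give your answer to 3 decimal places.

Mean z̄ = (-1 − 10 + 3 − 12 + 3 − 11 + 15 − 4 − 1)/9 = -2.0000
Σ_{t=1}^{8}(z_t−z̄)(z_{t+1}−z̄) = -382.0000
γ_1 = -382.0000 / 9 = -42.444

-42.444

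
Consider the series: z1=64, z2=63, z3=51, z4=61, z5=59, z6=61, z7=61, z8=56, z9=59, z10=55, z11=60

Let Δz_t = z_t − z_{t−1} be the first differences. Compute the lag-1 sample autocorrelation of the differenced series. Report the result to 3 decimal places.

-0.559

First differences Δz: -1, -12, 10, -2, 2, 0, -5, 3, -4, 5
Mean of differences = -0.4000
Numerator Σ(Δz_t−Δz̄)(Δz_{t+1}−Δz̄) = -182.3600
Denominator Σ(Δz_t−Δz̄)² = 326.4000
r_1(Δz) = -182.3600 / 326.4000 = -0.559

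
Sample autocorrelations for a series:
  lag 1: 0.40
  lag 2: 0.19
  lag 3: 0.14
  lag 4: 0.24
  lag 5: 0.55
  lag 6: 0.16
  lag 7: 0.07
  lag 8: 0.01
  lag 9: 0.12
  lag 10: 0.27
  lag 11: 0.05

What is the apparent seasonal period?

The largest autocorrelation is r_5 = 0.55; the remaining lags stay at or below 0.40. The elevated value at lag 1 (0.40), dropping to 0.19 at lag 2, reflects decaying short-term dependence rather than seasonality.
The dominant spike at lag 5 indicates a seasonal period of 5.

5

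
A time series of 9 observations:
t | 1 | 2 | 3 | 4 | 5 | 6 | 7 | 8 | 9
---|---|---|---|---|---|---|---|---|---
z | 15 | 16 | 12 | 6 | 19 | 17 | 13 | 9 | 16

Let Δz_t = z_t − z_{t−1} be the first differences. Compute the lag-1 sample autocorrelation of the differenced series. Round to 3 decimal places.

First differences Δz: 1, -4, -6, 13, -2, -4, -4, 7
Mean of differences = 0.1250
Numerator Σ(Δz_t−Δz̄)(Δz_{t+1}−Δz̄) = -87.1406
Denominator Σ(Δz_t−Δz̄)² = 306.8750
r_1(Δz) = -87.1406 / 306.8750 = -0.284

-0.284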